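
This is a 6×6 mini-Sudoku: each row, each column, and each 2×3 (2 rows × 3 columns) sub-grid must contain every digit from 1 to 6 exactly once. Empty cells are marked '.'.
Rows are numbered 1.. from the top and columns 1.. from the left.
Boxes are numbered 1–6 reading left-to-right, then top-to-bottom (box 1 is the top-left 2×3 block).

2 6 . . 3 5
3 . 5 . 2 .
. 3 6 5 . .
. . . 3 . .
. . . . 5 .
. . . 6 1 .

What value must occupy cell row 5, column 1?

6

Cell row 5, column 1 itself could take any of {1, 4, 6} by direct elimination.
Consider where 6 can go in row 5.
row 5, column 2 is out (column 2 already has a 6).
row 5, column 3 is out (column 3 already has a 6).
row 5, column 4 is out (column 4 already has a 6).
row 5, column 6 is out (box 6 already has a 6).
So the only cell in row 5 that can hold 6 is row 5, column 1.
Therefore row 5, column 1 = 6.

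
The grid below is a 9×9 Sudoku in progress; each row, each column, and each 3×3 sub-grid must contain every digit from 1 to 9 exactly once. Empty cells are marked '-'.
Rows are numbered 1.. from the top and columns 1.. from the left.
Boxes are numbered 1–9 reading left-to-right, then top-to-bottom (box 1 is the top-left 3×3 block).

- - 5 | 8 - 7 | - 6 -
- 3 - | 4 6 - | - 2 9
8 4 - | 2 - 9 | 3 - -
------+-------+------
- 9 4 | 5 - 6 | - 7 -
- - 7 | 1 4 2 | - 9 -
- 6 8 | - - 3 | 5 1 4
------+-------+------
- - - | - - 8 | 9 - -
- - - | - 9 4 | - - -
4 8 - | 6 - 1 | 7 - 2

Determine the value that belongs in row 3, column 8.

5

Row 3 already contains {2, 3, 4, 8, 9}.
Column 8 already contains {1, 2, 6, 7, 9}.
Its 3×3 block (box 3) already contains {2, 3, 6, 9}.
The only value from 1–9 not eliminated is 5, so row 3, column 8 = 5.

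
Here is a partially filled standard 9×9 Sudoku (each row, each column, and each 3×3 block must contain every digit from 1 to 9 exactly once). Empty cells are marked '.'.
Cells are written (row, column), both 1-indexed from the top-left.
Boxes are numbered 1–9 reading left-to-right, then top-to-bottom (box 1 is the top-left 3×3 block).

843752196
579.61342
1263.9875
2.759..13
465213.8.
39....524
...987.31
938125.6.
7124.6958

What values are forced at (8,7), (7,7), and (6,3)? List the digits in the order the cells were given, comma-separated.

For (8,7):
  Consider where 4 can go in row 8.
  (8,9) is out (column 9 already has a 4).
  So the only cell in row 8 that can hold 4 is (8,7).
  So (8,7) = 4.
For (7,7):
  Consider where 2 can go in box 9.
  (8,7) is out (row 8 already has a 2).
  (8,9) is out (row 8 already has a 2).
  So the only cell in box 9 that can hold 2 is (7,7).
  So (7,7) = 2.
For (6,3):
  Row 6 already contains {2, 3, 4, 5, 9}.
  Column 3 already contains {2, 3, 5, 6, 7, 8, 9}.
  Its 3×3 block (box 4) already contains {2, 3, 4, 5, 6, 7, 9}.
  The only value from 1–9 not eliminated is 1, so (6,3) = 1.

4,2,1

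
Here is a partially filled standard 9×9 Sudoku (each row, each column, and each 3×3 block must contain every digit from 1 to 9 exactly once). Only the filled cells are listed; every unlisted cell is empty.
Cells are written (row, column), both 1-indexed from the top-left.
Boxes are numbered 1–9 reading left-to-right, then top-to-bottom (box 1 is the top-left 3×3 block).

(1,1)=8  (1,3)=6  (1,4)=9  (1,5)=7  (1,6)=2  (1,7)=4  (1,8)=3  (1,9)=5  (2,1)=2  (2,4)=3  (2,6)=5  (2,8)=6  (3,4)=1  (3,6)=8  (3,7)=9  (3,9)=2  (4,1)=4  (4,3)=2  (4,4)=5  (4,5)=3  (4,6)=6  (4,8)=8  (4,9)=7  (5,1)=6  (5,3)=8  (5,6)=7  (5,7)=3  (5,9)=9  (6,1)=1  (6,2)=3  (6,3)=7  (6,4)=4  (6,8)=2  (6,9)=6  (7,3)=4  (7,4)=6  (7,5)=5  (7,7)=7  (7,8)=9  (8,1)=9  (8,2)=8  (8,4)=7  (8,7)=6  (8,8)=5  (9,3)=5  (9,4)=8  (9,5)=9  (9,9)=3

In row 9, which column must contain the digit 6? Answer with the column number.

Consider where 6 can go in row 9.
(9,1) is out (column 1 already has a 6).
(9,6) is out (column 6 already has a 6).
(9,7) is out (column 7 already has a 6).
(9,8) is out (column 8 already has a 6).
So the only cell in row 9 that can hold 6 is (9,2).
That is column 2.

2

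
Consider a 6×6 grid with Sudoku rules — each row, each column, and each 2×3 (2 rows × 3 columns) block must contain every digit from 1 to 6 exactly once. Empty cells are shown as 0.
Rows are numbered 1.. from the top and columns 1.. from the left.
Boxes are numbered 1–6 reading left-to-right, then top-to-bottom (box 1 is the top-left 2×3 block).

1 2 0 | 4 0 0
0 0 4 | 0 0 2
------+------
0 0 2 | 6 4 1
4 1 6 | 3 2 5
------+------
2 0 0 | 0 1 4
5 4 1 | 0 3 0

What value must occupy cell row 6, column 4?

2

Row 6 already contains {1, 3, 4, 5}.
Column 4 already contains {3, 4, 6}.
Its 2×3 block (box 6) already contains {1, 3, 4}.
The only value from 1–6 not eliminated is 2, so row 6, column 4 = 2.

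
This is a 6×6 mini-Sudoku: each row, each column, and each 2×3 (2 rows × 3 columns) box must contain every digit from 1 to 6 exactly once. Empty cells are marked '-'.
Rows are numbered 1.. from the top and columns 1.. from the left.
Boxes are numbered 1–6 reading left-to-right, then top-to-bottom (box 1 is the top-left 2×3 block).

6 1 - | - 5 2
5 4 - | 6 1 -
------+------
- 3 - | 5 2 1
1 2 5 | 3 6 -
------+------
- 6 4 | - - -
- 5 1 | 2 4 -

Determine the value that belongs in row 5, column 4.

1

Row 5 already contains {4, 6}.
Column 4 already contains {2, 3, 5, 6}.
Its 2×3 block (box 6) already contains {2, 4}.
The only value from 1–6 not eliminated is 1, so row 5, column 4 = 1.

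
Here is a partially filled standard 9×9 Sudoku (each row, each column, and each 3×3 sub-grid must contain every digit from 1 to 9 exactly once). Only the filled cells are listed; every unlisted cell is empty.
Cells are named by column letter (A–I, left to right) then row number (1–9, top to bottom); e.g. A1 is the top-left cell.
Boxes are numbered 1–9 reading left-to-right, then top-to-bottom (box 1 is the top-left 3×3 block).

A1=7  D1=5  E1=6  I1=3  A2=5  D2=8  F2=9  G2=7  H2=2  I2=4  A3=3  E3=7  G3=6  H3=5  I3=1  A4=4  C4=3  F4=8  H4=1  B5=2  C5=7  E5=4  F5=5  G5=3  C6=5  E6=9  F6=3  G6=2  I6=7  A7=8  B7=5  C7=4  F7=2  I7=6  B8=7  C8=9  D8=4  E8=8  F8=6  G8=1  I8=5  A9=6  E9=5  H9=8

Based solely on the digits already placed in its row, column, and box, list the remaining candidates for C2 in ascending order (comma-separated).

1,6

Row 2 already contains {2, 4, 5, 7, 8, 9}.
Column C already contains {3, 4, 5, 7, 9}.
Its 3×3 block (box 1) already contains {3, 5, 7}.
Removing those from 1–9 leaves {1, 6} as the candidates for C2.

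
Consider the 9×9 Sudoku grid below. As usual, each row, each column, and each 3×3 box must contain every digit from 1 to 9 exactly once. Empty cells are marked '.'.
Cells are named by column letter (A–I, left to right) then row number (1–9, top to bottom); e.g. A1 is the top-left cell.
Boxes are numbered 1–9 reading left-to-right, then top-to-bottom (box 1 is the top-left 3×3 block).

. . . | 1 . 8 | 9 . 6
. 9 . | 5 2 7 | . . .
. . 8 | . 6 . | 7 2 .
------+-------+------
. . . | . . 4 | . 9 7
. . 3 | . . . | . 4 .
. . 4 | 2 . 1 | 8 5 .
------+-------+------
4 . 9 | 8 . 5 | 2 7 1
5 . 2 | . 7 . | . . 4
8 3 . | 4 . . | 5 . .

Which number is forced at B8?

1

Cell B8 itself could take any of {1, 6} by direct elimination.
Consider where 1 can go in row 8.
D8 is out (column D already has a 1).
F8 is out (column F already has a 1).
G8 is out (box 9 already has a 1).
H8 is out (box 9 already has a 1).
So the only cell in row 8 that can hold 1 is B8.
Therefore B8 = 1.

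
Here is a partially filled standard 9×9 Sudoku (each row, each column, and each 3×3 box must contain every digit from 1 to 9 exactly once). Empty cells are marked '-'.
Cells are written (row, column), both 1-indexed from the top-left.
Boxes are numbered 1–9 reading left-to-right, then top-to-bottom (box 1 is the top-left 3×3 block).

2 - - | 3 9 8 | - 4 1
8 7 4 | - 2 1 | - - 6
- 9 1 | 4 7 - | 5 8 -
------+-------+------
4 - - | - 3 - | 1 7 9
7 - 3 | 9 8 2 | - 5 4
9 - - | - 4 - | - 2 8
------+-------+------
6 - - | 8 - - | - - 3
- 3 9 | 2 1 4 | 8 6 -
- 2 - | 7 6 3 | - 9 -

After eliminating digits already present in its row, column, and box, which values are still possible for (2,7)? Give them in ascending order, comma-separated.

3,9

Row 2 already contains {1, 2, 4, 6, 7, 8}.
Column 7 already contains {1, 5, 8}.
Its 3×3 block (box 3) already contains {1, 4, 5, 6, 8}.
Removing those from 1–9 leaves {3, 9} as the candidates for (2,7).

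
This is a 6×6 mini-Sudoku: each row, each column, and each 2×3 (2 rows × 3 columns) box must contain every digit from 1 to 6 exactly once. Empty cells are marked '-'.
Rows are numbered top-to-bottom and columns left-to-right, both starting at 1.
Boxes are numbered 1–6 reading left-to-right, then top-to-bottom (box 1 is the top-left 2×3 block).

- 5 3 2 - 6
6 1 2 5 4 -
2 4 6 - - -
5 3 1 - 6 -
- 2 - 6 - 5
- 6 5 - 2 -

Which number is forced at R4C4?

4

Row 4 already contains {1, 3, 5, 6}.
Column 4 already contains {2, 5, 6}.
Its 2×3 block (box 4) already contains {6}.
The only value from 1–6 not eliminated is 4, so R4C4 = 4.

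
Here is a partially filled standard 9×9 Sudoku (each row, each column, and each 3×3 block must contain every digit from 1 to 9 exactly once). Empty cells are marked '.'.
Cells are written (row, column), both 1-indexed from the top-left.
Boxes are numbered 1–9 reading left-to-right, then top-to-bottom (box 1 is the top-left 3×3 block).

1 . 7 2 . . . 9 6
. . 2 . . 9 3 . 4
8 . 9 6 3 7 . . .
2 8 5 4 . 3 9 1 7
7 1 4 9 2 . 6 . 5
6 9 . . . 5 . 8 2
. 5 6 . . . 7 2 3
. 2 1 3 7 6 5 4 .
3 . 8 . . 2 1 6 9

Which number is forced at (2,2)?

6

Row 2 already contains {2, 3, 4, 9}.
Column 2 already contains {1, 2, 5, 8, 9}.
Its 3×3 block (box 1) already contains {1, 2, 7, 8, 9}.
The only value from 1–9 not eliminated is 6, so (2,2) = 6.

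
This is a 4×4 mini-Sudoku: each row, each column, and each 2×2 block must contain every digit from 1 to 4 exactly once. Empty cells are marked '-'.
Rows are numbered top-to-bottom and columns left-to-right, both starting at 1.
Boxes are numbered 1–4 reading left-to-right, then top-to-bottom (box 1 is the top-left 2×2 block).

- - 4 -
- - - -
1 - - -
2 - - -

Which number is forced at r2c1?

4

Cell r2c1 itself could take any of {3, 4} by direct elimination.
Consider where 4 can go in column 1.
r1c1 is out (row 1 already has a 4).
So the only cell in column 1 that can hold 4 is r2c1.
Therefore r2c1 = 4.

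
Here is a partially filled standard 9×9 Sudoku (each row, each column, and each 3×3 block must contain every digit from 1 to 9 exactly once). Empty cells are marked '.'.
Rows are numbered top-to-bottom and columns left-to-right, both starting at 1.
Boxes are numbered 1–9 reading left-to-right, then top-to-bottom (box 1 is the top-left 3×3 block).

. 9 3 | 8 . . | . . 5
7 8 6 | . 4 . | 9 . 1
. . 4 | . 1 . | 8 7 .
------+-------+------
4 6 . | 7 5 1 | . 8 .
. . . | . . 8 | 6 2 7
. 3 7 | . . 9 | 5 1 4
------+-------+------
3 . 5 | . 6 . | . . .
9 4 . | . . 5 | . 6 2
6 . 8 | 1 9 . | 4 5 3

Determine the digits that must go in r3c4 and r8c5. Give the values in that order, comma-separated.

For r3c4:
  Consider where 9 can go in column 4.
  r2c4 is out (row 2 already has a 9).
  r5c4 is out (box 5 already has a 9).
  r6c4 is out (row 6 already has a 9).
  r7c4 is out (box 8 already has a 9).
  r8c4 is out (row 8 already has a 9).
  So the only cell in column 4 that can hold 9 is r3c4.
  So r3c4 = 9.
For r8c5:
  Consider where 8 can go in column 5.
  r1c5 is out (row 1 already has a 8).
  r5c5 is out (row 5 already has a 8).
  r6c5 is out (box 5 already has a 8).
  So the only cell in column 5 that can hold 8 is r8c5.
  So r8c5 = 8.

9,8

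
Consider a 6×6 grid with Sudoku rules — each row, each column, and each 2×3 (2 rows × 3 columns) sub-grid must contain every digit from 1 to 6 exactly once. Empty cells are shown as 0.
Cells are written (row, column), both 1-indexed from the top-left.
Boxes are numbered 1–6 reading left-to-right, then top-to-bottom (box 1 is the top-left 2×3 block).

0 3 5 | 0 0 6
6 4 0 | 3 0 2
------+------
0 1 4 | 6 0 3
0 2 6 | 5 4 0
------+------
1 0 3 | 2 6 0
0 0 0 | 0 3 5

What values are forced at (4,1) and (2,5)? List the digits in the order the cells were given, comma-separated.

3,5

For (4,1):
  Row 4 already contains {2, 4, 5, 6}.
  Column 1 already contains {1, 6}.
  Its 2×3 block (box 3) already contains {1, 2, 4, 6}.
  The only value from 1–6 not eliminated is 3, so (4,1) = 3.
For (2,5):
  Consider where 5 can go in row 2.
  (2,3) is out (column 3 already has a 5).
  So the only cell in row 2 that can hold 5 is (2,5).
  So (2,5) = 5.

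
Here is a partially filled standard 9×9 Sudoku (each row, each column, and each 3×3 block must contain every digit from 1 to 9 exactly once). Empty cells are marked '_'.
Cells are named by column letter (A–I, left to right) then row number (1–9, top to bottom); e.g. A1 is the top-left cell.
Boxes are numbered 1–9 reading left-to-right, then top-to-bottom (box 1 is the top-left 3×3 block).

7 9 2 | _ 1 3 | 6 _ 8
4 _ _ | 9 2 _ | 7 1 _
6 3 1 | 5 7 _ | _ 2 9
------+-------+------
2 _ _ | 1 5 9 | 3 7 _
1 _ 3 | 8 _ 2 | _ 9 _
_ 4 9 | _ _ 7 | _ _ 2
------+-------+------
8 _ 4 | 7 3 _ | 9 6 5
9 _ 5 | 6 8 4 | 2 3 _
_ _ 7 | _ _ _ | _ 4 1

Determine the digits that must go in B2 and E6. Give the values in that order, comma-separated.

5,6

For B2:
  Consider where 5 can go in row 2.
  C2 is out (column C already has a 5).
  F2 is out (box 2 already has a 5).
  I2 is out (column I already has a 5).
  So the only cell in row 2 that can hold 5 is B2.
  So B2 = 5.
For E6:
  Row 6 already contains {2, 4, 7, 9}.
  Column E already contains {1, 2, 3, 5, 7, 8}.
  Its 3×3 block (box 5) already contains {1, 2, 5, 7, 8, 9}.
  The only value from 1–9 not eliminated is 6, so E6 = 6.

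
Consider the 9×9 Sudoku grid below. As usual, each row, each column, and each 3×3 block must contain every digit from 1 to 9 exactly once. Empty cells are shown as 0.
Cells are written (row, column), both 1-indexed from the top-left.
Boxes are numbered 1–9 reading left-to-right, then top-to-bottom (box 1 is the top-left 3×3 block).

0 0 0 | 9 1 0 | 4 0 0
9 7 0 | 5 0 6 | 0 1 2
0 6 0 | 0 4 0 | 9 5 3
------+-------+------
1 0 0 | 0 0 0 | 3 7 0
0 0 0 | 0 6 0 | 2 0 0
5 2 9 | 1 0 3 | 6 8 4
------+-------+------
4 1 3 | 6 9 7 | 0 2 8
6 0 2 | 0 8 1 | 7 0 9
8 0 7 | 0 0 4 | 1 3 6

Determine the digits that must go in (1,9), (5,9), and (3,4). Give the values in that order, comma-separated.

For (1,9):
  Row 1 already contains {1, 4, 9}.
  Column 9 already contains {2, 3, 4, 6, 8, 9}.
  Its 3×3 block (box 3) already contains {1, 2, 3, 4, 5, 9}.
  The only value from 1–9 not eliminated is 7, so (1,9) = 7.
For (5,9):
  Consider where 1 can go in box 6.
  (4,9) is out (row 4 already has a 1).
  (5,8) is out (column 8 already has a 1).
  So the only cell in box 6 that can hold 1 is (5,9).
  So (5,9) = 1.
For (3,4):
  Consider where 7 can go in box 2.
  (1,6) is out (column 6 already has a 7).
  (2,5) is out (row 2 already has a 7).
  (3,6) is out (column 6 already has a 7).
  So the only cell in box 2 that can hold 7 is (3,4).
  So (3,4) = 7.

7,1,7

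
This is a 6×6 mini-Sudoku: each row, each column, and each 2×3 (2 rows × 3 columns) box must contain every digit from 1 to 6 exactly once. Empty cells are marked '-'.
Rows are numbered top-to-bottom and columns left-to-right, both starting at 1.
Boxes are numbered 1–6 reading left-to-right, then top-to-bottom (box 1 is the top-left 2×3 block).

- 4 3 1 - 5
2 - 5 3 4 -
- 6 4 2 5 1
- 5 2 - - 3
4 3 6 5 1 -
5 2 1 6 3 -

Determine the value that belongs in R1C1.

6

Row 1 already contains {1, 3, 4, 5}.
Column 1 already contains {2, 4, 5}.
Its 2×3 block (box 1) already contains {2, 3, 4, 5}.
The only value from 1–6 not eliminated is 6, so R1C1 = 6.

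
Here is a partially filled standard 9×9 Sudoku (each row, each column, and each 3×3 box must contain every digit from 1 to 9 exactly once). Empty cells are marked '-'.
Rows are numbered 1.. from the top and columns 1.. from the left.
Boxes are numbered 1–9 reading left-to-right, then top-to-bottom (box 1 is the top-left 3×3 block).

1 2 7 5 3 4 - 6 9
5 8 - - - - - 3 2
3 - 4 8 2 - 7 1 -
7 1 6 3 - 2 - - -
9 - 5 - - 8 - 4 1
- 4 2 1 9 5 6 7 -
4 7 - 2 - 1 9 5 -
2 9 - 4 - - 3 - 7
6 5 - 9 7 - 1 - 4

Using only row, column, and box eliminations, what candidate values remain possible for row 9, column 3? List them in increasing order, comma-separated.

Row 9 already contains {1, 4, 5, 6, 7, 9}.
Column 3 already contains {2, 4, 5, 6, 7}.
Its 3×3 block (box 7) already contains {2, 4, 5, 6, 7, 9}.
Removing those from 1–9 leaves {3, 8} as the candidates for row 9, column 3.

3,8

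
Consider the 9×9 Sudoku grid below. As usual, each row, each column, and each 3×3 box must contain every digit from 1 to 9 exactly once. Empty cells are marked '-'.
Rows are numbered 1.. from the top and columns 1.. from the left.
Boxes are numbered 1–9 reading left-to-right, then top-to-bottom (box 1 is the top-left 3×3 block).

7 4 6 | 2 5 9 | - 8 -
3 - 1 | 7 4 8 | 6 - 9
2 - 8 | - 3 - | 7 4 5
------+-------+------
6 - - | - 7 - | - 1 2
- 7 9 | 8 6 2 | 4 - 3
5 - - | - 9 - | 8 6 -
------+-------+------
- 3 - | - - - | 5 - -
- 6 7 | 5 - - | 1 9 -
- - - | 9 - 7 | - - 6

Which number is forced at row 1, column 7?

3

Row 1 already contains {2, 4, 5, 6, 7, 8, 9}.
Column 7 already contains {1, 4, 5, 6, 7, 8}.
Its 3×3 block (box 3) already contains {4, 5, 6, 7, 8, 9}.
The only value from 1–9 not eliminated is 3, so row 1, column 7 = 3.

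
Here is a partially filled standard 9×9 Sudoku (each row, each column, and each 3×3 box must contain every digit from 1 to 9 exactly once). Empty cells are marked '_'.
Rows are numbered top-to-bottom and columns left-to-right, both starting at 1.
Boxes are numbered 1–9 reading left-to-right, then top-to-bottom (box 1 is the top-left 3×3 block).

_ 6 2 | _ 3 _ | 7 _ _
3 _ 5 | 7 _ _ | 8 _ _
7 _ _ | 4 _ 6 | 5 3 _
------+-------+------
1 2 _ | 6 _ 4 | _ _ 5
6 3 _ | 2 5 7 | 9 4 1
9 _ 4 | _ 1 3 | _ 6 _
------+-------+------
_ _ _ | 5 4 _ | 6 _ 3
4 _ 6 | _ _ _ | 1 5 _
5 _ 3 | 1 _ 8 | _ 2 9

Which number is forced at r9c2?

7

Row 9 already contains {1, 2, 3, 5, 8, 9}.
Column 2 already contains {2, 3, 6}.
Its 3×3 block (box 7) already contains {3, 4, 5, 6}.
The only value from 1–9 not eliminated is 7, so r9c2 = 7.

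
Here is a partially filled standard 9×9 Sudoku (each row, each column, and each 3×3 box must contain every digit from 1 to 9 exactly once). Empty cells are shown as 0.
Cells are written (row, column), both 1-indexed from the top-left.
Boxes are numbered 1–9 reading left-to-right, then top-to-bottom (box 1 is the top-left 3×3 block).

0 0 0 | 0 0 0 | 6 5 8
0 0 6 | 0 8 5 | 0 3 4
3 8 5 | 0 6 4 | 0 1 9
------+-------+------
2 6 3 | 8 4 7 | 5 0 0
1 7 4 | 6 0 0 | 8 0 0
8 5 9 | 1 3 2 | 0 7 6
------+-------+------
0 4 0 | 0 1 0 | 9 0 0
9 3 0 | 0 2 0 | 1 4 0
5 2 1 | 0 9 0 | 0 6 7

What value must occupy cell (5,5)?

Row 5 already contains {1, 4, 6, 7, 8}.
Column 5 already contains {1, 2, 3, 4, 6, 8, 9}.
Its 3×3 block (box 5) already contains {1, 2, 3, 4, 6, 7, 8}.
The only value from 1–9 not eliminated is 5, so (5,5) = 5.

5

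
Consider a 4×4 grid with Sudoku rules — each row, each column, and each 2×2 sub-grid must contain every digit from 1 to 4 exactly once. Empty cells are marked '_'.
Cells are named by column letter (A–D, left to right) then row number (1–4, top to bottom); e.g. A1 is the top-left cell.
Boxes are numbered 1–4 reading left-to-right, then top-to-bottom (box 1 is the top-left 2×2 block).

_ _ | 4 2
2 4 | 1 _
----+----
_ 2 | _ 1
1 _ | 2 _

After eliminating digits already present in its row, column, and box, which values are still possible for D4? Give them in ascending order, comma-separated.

3,4

Row 4 already contains {1, 2}.
Column D already contains {1, 2}.
Its 2×2 block (box 4) already contains {1, 2}.
Removing those from 1–4 leaves {3, 4} as the candidates for D4.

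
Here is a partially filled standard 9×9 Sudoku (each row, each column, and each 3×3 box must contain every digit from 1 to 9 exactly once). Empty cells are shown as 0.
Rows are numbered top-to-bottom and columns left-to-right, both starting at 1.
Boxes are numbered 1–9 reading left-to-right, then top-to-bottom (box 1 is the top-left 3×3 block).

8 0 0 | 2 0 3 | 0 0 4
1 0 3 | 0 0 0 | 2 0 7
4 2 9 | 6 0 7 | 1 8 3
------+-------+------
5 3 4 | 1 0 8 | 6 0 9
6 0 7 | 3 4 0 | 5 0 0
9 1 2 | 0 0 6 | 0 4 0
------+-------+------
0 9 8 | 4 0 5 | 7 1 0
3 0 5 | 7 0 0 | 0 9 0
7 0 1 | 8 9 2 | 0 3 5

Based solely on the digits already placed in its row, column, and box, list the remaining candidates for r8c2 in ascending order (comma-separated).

4,6

Row 8 already contains {3, 5, 7, 9}.
Column 2 already contains {1, 2, 3, 9}.
Its 3×3 block (box 7) already contains {1, 3, 5, 7, 8, 9}.
Removing those from 1–9 leaves {4, 6} as the candidates for r8c2.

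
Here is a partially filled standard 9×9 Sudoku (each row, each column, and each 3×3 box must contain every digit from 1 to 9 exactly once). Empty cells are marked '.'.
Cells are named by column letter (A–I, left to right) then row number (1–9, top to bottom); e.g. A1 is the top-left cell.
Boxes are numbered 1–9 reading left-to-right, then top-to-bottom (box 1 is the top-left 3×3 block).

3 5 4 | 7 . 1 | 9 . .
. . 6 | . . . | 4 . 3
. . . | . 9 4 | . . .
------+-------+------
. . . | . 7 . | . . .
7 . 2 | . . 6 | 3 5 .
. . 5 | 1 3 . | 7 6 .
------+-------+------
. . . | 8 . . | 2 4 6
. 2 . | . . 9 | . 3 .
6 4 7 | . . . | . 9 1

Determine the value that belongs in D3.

3

Cell D3 itself could take any of {2, 3, 5, 6} by direct elimination.
Consider where 3 can go in box 2.
E1 is out (row 1 already has a 3).
D2 is out (row 2 already has a 3).
E2 is out (row 2 already has a 3).
F2 is out (row 2 already has a 3).
So the only cell in box 2 that can hold 3 is D3.
Therefore D3 = 3.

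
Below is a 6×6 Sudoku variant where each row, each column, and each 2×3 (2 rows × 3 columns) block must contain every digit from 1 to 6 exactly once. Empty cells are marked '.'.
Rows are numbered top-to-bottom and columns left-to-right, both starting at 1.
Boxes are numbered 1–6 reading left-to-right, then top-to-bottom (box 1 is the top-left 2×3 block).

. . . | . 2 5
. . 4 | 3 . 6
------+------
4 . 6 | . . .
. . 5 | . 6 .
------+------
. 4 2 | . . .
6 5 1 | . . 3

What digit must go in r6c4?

Cell r6c4 itself could take any of {2, 4} by direct elimination.
Consider where 2 can go in row 6.
r6c5 is out (column 5 already has a 2).
So the only cell in row 6 that can hold 2 is r6c4.
Therefore r6c4 = 2.

2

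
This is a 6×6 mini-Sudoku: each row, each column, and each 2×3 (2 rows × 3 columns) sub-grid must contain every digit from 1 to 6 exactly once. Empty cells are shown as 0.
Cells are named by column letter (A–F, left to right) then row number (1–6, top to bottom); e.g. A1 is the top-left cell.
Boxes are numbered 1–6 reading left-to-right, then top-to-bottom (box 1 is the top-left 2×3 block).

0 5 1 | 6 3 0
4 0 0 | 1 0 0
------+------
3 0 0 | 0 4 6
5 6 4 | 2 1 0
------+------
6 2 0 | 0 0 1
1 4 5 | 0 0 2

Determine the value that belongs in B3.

1

Row 3 already contains {3, 4, 6}.
Column B already contains {2, 4, 5, 6}.
Its 2×3 block (box 3) already contains {3, 4, 5, 6}.
The only value from 1–6 not eliminated is 1, so B3 = 1.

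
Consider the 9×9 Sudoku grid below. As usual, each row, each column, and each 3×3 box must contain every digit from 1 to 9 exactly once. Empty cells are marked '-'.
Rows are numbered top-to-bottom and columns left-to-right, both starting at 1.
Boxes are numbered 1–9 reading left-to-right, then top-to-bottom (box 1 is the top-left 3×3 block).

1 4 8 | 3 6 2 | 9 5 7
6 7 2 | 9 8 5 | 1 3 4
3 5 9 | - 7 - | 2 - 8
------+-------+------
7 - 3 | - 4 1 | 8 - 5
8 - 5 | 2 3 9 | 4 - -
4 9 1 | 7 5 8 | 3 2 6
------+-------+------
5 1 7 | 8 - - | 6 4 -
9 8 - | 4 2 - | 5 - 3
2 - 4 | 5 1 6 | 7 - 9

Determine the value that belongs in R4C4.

Row 4 already contains {1, 3, 4, 5, 7, 8}.
Column 4 already contains {2, 3, 4, 5, 7, 8, 9}.
Its 3×3 block (box 5) already contains {1, 2, 3, 4, 5, 7, 8, 9}.
The only value from 1–9 not eliminated is 6, so R4C4 = 6.

6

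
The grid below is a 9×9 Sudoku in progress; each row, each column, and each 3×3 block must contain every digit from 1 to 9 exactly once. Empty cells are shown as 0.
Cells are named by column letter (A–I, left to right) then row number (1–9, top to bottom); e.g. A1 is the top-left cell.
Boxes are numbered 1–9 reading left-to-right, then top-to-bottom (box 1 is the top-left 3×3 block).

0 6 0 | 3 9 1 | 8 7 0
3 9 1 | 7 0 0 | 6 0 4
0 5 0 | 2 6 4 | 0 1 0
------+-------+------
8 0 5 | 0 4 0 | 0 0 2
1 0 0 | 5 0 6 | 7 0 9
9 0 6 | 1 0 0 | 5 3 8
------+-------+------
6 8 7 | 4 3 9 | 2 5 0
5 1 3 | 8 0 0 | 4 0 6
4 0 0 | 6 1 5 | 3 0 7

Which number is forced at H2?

Row 2 already contains {1, 3, 4, 6, 7, 9}.
Column H already contains {1, 3, 5, 7}.
Its 3×3 block (box 3) already contains {1, 4, 6, 7, 8}.
The only value from 1–9 not eliminated is 2, so H2 = 2.

2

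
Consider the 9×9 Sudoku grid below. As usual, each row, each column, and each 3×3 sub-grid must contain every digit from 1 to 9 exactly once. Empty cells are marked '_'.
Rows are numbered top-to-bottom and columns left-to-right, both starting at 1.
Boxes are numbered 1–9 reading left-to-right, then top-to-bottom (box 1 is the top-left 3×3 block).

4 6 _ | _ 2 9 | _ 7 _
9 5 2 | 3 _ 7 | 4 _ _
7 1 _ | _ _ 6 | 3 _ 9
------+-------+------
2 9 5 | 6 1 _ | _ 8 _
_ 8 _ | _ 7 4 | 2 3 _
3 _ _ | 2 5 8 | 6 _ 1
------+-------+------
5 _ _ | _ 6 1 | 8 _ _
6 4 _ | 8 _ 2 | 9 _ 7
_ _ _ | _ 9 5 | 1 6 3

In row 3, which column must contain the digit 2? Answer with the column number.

Consider where 2 can go in row 3.
R3C3 is out (column 3 already has a 2).
R3C4 is out (column 4 already has a 2).
R3C5 is out (column 5 already has a 2).
So the only cell in row 3 that can hold 2 is R3C8.
That is column 8.

8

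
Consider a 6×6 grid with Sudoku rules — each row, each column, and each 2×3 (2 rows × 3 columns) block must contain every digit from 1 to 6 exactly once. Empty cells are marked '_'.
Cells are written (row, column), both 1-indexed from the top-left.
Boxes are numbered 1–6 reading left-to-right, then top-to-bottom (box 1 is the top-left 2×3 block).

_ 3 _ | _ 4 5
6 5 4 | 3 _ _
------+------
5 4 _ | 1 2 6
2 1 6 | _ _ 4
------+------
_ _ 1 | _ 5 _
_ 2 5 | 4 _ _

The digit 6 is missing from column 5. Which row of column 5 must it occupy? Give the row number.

Consider where 6 can go in column 5.
(2,5) is out (row 2 already has a 6).
(4,5) is out (row 4 already has a 6).
So the only cell in column 5 that can hold 6 is (6,5).
That is row 6.

6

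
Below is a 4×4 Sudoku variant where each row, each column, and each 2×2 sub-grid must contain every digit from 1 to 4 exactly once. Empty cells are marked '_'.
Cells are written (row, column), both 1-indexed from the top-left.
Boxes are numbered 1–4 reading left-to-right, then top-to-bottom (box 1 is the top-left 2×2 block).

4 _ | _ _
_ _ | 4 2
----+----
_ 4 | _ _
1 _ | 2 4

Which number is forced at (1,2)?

2

Cell (1,2) itself could take any of {1, 2, 3} by direct elimination.
Consider where 2 can go in column 2.
(2,2) is out (row 2 already has a 2).
(4,2) is out (row 4 already has a 2).
So the only cell in column 2 that can hold 2 is (1,2).
Therefore (1,2) = 2.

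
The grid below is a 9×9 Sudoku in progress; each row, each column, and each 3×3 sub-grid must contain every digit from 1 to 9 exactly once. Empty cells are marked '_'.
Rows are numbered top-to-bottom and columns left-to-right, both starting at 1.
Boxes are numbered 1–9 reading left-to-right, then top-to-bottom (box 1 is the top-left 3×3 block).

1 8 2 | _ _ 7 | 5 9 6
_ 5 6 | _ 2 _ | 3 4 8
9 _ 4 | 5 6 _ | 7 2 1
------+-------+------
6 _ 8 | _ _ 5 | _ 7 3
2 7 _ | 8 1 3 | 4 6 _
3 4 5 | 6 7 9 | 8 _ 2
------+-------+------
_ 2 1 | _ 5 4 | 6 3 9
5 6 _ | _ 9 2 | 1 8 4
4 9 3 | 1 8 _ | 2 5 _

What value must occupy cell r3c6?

8

Row 3 already contains {1, 2, 4, 5, 6, 7, 9}.
Column 6 already contains {2, 3, 4, 5, 7, 9}.
Its 3×3 block (box 2) already contains {2, 5, 6, 7}.
The only value from 1–9 not eliminated is 8, so r3c6 = 8.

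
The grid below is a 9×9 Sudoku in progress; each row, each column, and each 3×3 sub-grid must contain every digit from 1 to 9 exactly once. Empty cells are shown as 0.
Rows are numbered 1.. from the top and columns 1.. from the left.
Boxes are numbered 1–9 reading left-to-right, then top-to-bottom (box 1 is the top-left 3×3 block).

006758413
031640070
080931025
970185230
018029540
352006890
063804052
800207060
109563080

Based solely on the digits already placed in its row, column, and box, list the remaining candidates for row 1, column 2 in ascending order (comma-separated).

2,9

Row 1 already contains {1, 3, 4, 5, 6, 7, 8}.
Column 2 already contains {1, 3, 5, 6, 7, 8}.
Its 3×3 block (box 1) already contains {1, 3, 6, 8}.
Removing those from 1–9 leaves {2, 9} as the candidates for row 1, column 2.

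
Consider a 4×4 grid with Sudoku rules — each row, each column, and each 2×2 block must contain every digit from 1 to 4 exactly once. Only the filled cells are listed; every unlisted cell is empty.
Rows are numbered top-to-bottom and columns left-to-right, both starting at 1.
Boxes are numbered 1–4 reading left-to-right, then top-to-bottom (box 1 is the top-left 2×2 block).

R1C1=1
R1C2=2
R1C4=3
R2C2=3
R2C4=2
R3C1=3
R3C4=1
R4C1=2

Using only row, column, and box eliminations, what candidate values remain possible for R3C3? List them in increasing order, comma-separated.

Row 3 already contains {1, 3}.
Column 3 already contains {}.
Its 2×2 block (box 4) already contains {1}.
Removing those from 1–4 leaves {2, 4} as the candidates for R3C3.

2,4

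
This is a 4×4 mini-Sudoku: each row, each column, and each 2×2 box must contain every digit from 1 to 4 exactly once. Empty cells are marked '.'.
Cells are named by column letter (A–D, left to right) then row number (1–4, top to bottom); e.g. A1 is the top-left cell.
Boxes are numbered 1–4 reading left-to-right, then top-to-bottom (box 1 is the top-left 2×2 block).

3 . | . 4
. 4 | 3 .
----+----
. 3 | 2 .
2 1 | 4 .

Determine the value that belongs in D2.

Cell D2 itself could take any of {1, 2} by direct elimination.
Consider where 2 can go in row 2.
A2 is out (column A already has a 2).
So the only cell in row 2 that can hold 2 is D2.
Therefore D2 = 2.

2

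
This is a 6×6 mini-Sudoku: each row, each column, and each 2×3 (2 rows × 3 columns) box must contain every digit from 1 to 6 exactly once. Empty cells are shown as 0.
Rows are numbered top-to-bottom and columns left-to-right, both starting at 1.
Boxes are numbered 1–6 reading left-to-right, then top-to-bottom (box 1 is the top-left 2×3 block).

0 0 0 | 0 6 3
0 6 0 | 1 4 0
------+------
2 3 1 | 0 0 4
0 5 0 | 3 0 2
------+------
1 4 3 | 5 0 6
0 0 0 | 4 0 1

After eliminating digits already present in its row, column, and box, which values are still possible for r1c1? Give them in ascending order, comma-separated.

4,5

Row 1 already contains {3, 6}.
Column 1 already contains {1, 2}.
Its 2×3 block (box 1) already contains {6}.
Removing those from 1–6 leaves {4, 5} as the candidates for r1c1.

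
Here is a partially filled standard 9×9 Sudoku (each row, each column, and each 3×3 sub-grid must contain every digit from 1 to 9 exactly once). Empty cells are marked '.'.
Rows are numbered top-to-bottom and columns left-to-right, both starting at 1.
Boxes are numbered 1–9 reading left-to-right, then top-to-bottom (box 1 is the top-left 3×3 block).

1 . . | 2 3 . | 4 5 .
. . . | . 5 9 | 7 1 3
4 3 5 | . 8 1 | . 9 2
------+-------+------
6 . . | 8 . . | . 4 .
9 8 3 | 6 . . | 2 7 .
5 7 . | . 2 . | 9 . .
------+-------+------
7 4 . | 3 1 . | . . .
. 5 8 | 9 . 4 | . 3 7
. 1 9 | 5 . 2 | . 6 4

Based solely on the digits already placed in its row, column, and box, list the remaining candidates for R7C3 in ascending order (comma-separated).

Row 7 already contains {1, 3, 4, 7}.
Column 3 already contains {3, 5, 8, 9}.
Its 3×3 block (box 7) already contains {1, 4, 5, 7, 8, 9}.
Removing those from 1–9 leaves {2, 6} as the candidates for R7C3.

2,6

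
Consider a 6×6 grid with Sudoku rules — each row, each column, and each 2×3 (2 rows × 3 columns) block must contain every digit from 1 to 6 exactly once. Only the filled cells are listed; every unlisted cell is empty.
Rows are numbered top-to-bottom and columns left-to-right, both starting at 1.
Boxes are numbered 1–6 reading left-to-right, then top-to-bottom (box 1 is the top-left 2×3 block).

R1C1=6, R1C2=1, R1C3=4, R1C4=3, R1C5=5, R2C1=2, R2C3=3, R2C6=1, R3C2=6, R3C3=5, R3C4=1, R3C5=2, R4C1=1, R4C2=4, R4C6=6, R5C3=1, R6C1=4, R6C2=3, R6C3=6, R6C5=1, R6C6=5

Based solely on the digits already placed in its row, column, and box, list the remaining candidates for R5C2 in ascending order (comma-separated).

2,5

Row 5 already contains {1}.
Column 2 already contains {1, 3, 4, 6}.
Its 2×3 block (box 5) already contains {1, 3, 4, 6}.
Removing those from 1–6 leaves {2, 5} as the candidates for R5C2.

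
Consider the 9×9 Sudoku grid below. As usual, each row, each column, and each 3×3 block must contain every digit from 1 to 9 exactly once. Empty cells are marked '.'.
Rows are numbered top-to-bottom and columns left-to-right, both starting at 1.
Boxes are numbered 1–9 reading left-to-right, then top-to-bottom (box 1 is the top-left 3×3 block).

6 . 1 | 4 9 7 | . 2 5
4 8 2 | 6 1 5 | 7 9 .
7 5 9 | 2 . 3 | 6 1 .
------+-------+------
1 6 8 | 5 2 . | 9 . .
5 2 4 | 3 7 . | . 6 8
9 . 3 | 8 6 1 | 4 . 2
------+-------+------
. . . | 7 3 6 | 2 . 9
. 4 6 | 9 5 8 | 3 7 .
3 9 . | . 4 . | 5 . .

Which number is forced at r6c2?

7

Row 6 already contains {1, 2, 3, 4, 6, 8, 9}.
Column 2 already contains {2, 4, 5, 6, 8, 9}.
Its 3×3 block (box 4) already contains {1, 2, 3, 4, 5, 6, 8, 9}.
The only value from 1–9 not eliminated is 7, so r6c2 = 7.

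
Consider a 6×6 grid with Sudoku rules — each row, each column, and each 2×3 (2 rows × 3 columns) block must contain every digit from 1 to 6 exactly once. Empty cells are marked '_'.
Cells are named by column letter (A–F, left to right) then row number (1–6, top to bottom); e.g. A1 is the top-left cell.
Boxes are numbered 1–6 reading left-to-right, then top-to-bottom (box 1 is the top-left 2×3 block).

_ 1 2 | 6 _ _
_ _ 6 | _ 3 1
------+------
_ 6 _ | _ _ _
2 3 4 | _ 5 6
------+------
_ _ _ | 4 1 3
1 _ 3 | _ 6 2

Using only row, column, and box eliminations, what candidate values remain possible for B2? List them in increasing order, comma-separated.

4,5

Row 2 already contains {1, 3, 6}.
Column B already contains {1, 3, 6}.
Its 2×3 block (box 1) already contains {1, 2, 6}.
Removing those from 1–6 leaves {4, 5} as the candidates for B2.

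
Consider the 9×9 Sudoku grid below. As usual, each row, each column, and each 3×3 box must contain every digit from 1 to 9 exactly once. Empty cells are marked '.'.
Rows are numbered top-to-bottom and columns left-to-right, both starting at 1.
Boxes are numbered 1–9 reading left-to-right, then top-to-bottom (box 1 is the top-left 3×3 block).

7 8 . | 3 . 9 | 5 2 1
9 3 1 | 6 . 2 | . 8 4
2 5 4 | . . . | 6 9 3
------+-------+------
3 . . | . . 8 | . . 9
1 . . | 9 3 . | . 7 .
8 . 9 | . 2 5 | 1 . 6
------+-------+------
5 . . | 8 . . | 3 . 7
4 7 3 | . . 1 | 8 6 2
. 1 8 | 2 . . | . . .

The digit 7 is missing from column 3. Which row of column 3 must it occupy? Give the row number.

4

Consider where 7 can go in column 3.
R1C3 is out (row 1 already has a 7).
R5C3 is out (row 5 already has a 7).
R7C3 is out (row 7 already has a 7).
So the only cell in column 3 that can hold 7 is R4C3.
That is row 4.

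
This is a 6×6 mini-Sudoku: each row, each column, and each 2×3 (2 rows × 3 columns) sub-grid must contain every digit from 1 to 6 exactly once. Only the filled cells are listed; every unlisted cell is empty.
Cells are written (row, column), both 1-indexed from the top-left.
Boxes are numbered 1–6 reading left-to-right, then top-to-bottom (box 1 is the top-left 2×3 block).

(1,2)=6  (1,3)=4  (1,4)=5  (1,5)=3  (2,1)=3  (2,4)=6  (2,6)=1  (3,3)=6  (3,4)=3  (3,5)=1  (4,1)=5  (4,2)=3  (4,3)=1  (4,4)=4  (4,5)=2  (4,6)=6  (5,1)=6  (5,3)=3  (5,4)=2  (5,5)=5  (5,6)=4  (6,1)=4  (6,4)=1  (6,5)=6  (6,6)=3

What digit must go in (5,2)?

Row 5 already contains {2, 3, 4, 5, 6}.
Column 2 already contains {3, 6}.
Its 2×3 block (box 5) already contains {3, 4, 6}.
The only value from 1–6 not eliminated is 1, so (5,2) = 1.

1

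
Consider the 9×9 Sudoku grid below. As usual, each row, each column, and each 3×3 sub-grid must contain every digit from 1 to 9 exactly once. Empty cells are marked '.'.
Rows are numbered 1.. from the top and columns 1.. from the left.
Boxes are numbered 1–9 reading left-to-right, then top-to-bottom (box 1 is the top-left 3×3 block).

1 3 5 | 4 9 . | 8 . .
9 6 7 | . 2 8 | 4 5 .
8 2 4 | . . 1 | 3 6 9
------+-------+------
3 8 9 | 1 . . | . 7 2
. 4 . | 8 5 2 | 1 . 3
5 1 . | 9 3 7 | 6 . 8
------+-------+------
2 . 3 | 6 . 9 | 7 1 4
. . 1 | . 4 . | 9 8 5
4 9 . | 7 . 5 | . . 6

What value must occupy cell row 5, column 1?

Cell row 5, column 1 itself could take any of {6, 7} by direct elimination.
Consider where 7 can go in box 4.
row 5, column 3 is out (column 3 already has a 7).
row 6, column 3 is out (row 6 already has a 7).
So the only cell in box 4 that can hold 7 is row 5, column 1.
Therefore row 5, column 1 = 7.

7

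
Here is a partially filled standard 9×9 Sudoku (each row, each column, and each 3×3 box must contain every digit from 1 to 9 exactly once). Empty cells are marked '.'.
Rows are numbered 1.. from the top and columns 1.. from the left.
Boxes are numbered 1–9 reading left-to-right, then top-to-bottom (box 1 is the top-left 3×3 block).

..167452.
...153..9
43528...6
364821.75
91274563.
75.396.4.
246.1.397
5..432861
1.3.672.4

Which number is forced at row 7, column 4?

Row 7 already contains {1, 2, 3, 4, 6, 7, 9}.
Column 4 already contains {1, 2, 3, 4, 6, 7, 8}.
Its 3×3 block (box 8) already contains {1, 2, 3, 4, 6, 7}.
The only value from 1–9 not eliminated is 5, so row 7, column 4 = 5.

5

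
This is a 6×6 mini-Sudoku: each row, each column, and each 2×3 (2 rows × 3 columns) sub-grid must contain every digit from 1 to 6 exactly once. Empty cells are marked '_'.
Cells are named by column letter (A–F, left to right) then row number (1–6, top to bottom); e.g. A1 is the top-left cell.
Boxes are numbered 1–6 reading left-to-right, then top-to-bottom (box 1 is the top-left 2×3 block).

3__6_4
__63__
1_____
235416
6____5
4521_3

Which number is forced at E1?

Cell E1 itself could take any of {2, 5} by direct elimination.
Consider where 5 can go in row 1.
B1 is out (column B already has a 5).
C1 is out (column C already has a 5).
So the only cell in row 1 that can hold 5 is E1.
Therefore E1 = 5.

5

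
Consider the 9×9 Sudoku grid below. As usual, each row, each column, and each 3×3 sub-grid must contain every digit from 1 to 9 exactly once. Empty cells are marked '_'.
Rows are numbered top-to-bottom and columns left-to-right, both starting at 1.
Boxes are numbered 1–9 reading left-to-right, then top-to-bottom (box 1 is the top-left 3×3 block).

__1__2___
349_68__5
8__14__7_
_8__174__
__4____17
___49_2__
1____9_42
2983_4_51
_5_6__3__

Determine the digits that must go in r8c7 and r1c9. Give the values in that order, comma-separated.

For r8c7:
  Consider where 6 can go in row 8.
  r8c5 is out (column 5 already has a 6).
  So the only cell in row 8 that can hold 6 is r8c7.
  So r8c7 = 6.
For r1c9:
  Consider where 4 can go in box 3.
  r1c7 is out (column 7 already has a 4). r1c8 is out (column 8 already has a 4). r2c7 is out (row 2 already has a 4). r2c8 is out (row 2 already has a 4). The remaining empty cells in box 3 are similarly blocked.
  So the only cell in box 3 that can hold 4 is r1c9.
  So r1c9 = 4.

6,4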